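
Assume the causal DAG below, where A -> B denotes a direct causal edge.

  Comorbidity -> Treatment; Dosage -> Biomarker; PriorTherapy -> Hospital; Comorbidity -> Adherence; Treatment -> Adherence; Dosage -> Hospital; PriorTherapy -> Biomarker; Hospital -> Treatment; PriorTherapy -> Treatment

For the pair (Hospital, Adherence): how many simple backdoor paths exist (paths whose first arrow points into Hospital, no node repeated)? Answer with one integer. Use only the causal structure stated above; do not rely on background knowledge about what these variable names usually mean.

4

A backdoor path from Hospital to Adherence is any simple undirected path whose first edge points into Hospital (i.e. leaves Hospital via a parent).
Parents of Hospital: {Dosage, PriorTherapy}.
Enumerating:
  P1: Hospital <- PriorTherapy -> Treatment <- Comorbidity -> Adherence
  P2: Hospital <- PriorTherapy -> Treatment -> Adherence
  P3: Hospital <- Dosage -> Biomarker <- PriorTherapy -> Treatment <- Comorbidity -> Adherence
  P4: Hospital <- Dosage -> Biomarker <- PriorTherapy -> Treatment -> Adherence
That exhausts the simple backdoor paths. Count: 4.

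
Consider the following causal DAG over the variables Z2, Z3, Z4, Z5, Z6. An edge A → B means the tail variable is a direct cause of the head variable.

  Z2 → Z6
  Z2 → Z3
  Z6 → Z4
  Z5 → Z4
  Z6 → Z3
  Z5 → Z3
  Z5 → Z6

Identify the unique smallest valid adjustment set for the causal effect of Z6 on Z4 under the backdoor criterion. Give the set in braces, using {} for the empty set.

Variables eligible for adjustment (non-descendants of Z6, excluding Z6 and Z4): {Z2, Z5}.
Backdoor paths from Z6 to Z4:
  P1: Z6 <- Z5 -> Z4
  P2: Z6 <- Z2 -> Z3 <- Z5 -> Z4
The empty set is not sufficient: P1 (Z6 <- Z5 -> Z4) has no collider blocking it and no conditioned non-collider, so it is open.
Try {Z5}:
  P1: blocked at fork node Z5 ∈ conditioning set.
  P2: blocked at collider Z3 (neither it nor any descendant is in the conditioning set).
{Z5} contains no descendant of Z6 and blocks every backdoor path.
No other singleton works — e.g. {Z2} leaves P1 open — so {Z5} is the unique smallest valid adjustment set.

{Z5}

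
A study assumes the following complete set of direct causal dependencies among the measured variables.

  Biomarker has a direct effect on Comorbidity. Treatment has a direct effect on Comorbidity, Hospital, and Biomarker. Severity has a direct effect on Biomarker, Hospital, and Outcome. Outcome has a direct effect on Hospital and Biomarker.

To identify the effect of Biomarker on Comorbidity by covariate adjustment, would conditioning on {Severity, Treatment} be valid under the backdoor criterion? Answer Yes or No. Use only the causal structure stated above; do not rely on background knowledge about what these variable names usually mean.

Backdoor paths from Biomarker to Comorbidity (paths whose first edge points into Biomarker):
  P1: Biomarker <- Severity -> Outcome -> Hospital <- Treatment -> Comorbidity
  P2: Biomarker <- Severity -> Hospital <- Treatment -> Comorbidity
  P3: Biomarker <- Treatment -> Comorbidity
  P4: Biomarker <- Outcome <- Severity -> Hospital <- Treatment -> Comorbidity
  P5: Biomarker <- Outcome -> Hospital <- Treatment -> Comorbidity
Condition 1 (no descendant of Biomarker in the set): holds — descendants of Biomarker are {Comorbidity}; none are in {Severity, Treatment}.
Condition 2 (every backdoor path blocked by {Severity, Treatment}):
  P1: blocked at fork node Severity ∈ conditioning set.
  P2: blocked at fork node Severity ∈ conditioning set.
  P3: blocked at fork node Treatment ∈ conditioning set.
  P4: blocked at fork node Severity ∈ conditioning set.
  P5: blocked at collider Hospital (neither it nor any descendant is in the conditioning set).
{Severity, Treatment} satisfies the backdoor criterion.

Yes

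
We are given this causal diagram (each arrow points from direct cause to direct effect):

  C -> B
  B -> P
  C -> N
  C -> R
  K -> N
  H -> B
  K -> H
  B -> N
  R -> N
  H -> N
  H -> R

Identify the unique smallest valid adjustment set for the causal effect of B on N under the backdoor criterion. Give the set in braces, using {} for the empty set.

{C, H}

Variables eligible for adjustment (non-descendants of B, excluding B and N): {C, H, K, R}.
Backdoor paths from B to N:
  P1: B <- C -> R <- H <- K -> N
  P2: B <- C -> R <- H -> N
  P3: B <- C -> R -> N
  P4: B <- C -> N
  P5: B <- H <- K -> N
  P6: B <- H -> R <- C -> N
  P7: B <- H -> R -> N
  P8: B <- H -> N
The empty set is not sufficient: P3 (B <- C -> R -> N) has no collider blocking it and no conditioned non-collider, so it is open.
Try {C, H}:
  P1: blocked at fork node C ∈ conditioning set.
  P2: blocked at fork node C ∈ conditioning set.
  P3: blocked at fork node C ∈ conditioning set.
  P4: blocked at fork node C ∈ conditioning set.
  P5: blocked at chain node H ∈ conditioning set.
  P6: blocked at fork node H ∈ conditioning set.
  P7: blocked at fork node H ∈ conditioning set.
  P8: blocked at fork node H ∈ conditioning set.
{C, H} contains no descendant of B and blocks every backdoor path.
Every element of {C, H} is needed (dropping C leaves P3 open; dropping H leaves P5 open), so no proper subset is valid.
Among all size-2 subsets of the eligible variables, only {C, H} blocks every backdoor path, so it is the unique smallest valid adjustment set.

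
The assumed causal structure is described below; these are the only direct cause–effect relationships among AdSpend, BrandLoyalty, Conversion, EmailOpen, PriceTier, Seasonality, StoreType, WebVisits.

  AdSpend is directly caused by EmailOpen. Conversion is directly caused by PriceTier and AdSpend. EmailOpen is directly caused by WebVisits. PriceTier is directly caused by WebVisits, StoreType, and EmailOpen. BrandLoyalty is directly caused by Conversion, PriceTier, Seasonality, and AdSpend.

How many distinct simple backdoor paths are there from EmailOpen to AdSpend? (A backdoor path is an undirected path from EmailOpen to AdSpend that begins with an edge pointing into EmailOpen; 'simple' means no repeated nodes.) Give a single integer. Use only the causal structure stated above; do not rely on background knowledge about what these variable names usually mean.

A backdoor path from EmailOpen to AdSpend is any simple undirected path whose first edge points into EmailOpen (i.e. leaves EmailOpen via a parent).
Parents of EmailOpen: {WebVisits}.
Enumerating:
  P1: EmailOpen <- WebVisits -> PriceTier -> Conversion <- AdSpend
  P2: EmailOpen <- WebVisits -> PriceTier -> Conversion -> BrandLoyalty <- AdSpend
  P3: EmailOpen <- WebVisits -> PriceTier -> BrandLoyalty <- AdSpend
  P4: EmailOpen <- WebVisits -> PriceTier -> BrandLoyalty <- Conversion <- AdSpend
That exhausts the simple backdoor paths. Count: 4.

4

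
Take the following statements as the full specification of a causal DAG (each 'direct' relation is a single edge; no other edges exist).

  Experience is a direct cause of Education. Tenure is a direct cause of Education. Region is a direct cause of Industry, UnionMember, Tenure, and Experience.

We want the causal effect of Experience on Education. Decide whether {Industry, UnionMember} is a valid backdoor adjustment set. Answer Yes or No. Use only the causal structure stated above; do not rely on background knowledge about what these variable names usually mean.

No

Backdoor paths from Experience to Education (paths whose first edge points into Experience):
  P1: Experience <- Region -> Tenure -> Education
Condition 1 (no descendant of Experience in the set): holds — descendants of Experience are {Education}; none are in {Industry, UnionMember}.
Condition 2 (every backdoor path blocked by {Industry, UnionMember}):
  P1: open — no interior node is in the conditioning set.
{Industry, UnionMember} does not satisfy the backdoor criterion.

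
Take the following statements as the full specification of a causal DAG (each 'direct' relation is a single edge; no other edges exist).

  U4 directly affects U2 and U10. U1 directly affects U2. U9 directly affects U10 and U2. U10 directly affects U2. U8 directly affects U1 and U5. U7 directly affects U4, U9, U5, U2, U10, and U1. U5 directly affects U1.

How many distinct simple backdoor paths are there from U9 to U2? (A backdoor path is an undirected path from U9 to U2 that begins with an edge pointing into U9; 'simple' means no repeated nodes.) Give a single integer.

A backdoor path from U9 to U2 is any simple undirected path whose first edge points into U9 (i.e. leaves U9 via a parent).
Parents of U9: {U7}.
Enumerating:
  P1: U9 <- U7 -> U4 -> U10 -> U2
  P2: U9 <- U7 -> U4 -> U2
  P3: U9 <- U7 -> U5 <- U8 -> U1 -> U2
  P4: U9 <- U7 -> U5 -> U1 -> U2
  P5: U9 <- U7 -> U1 -> U2
  P6: U9 <- U7 -> U10 <- U4 -> U2
  P7: U9 <- U7 -> U10 -> U2
  P8: U9 <- U7 -> U2
That exhausts the simple backdoor paths. Count: 8.

8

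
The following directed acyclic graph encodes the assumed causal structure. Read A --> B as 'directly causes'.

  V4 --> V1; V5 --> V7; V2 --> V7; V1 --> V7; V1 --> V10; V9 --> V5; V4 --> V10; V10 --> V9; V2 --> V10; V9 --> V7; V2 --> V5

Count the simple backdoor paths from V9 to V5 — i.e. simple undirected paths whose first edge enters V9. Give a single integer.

A backdoor path from V9 to V5 is any simple undirected path whose first edge points into V9 (i.e. leaves V9 via a parent).
Parents of V9: {V10}.
Enumerating:
  P1: V9 <- V10 <- V2 -> V5
  P2: V9 <- V10 <- V2 -> V7 <- V5
  P3: V9 <- V10 <- V4 -> V1 -> V7 <- V2 -> V5
  P4: V9 <- V10 <- V4 -> V1 -> V7 <- V5
  P5: V9 <- V10 <- V1 -> V7 <- V2 -> V5
  P6: V9 <- V10 <- V1 -> V7 <- V5
That exhausts the simple backdoor paths. Count: 6.

6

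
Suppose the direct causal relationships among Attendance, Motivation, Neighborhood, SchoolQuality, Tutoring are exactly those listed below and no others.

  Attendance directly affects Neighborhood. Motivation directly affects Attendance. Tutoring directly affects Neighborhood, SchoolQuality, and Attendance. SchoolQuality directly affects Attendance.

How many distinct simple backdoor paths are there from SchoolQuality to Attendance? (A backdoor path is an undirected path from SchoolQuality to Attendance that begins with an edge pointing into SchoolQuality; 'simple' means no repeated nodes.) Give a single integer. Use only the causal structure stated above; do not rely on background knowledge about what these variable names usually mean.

A backdoor path from SchoolQuality to Attendance is any simple undirected path whose first edge points into SchoolQuality (i.e. leaves SchoolQuality via a parent).
Parents of SchoolQuality: {Tutoring}.
Enumerating:
  P1: SchoolQuality <- Tutoring -> Attendance
  P2: SchoolQuality <- Tutoring -> Neighborhood <- Attendance
That exhausts the simple backdoor paths. Count: 2.

2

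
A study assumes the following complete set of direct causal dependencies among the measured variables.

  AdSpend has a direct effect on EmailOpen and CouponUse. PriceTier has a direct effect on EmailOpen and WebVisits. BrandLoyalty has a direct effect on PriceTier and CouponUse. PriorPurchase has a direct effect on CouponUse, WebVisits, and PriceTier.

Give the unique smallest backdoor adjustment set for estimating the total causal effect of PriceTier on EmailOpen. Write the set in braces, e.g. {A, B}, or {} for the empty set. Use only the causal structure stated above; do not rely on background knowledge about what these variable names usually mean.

Variables eligible for adjustment (non-descendants of PriceTier, excluding PriceTier and EmailOpen): {AdSpend, BrandLoyalty, CouponUse, PriorPurchase}.
Backdoor paths from PriceTier to EmailOpen:
  P1: PriceTier <- BrandLoyalty -> CouponUse <- AdSpend -> EmailOpen
  P2: PriceTier <- PriorPurchase -> CouponUse <- AdSpend -> EmailOpen
Each backdoor path contains an unconditioned collider, so every path is already blocked with the empty conditioning set:
  P1: blocked at collider CouponUse (neither it nor any descendant is in the conditioning set).
  P2: blocked at collider CouponUse (neither it nor any descendant is in the conditioning set).
The empty set is therefore the unique smallest valid set.

{}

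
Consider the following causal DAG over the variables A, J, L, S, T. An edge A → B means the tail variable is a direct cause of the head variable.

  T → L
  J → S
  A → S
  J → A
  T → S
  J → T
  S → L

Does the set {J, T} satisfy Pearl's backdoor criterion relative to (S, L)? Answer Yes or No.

Yes

Backdoor paths from S to L (paths whose first edge points into S):
  P1: S <- J -> T -> L
  P2: S <- A <- J -> T -> L
  P3: S <- T -> L
Condition 1 (no descendant of S in the set): holds — descendants of S are {L}; none are in {J, T}.
Condition 2 (every backdoor path blocked by {J, T}):
  P1: blocked at fork node J ∈ conditioning set.
  P2: blocked at fork node J ∈ conditioning set.
  P3: blocked at fork node T ∈ conditioning set.
{J, T} satisfies the backdoor criterion.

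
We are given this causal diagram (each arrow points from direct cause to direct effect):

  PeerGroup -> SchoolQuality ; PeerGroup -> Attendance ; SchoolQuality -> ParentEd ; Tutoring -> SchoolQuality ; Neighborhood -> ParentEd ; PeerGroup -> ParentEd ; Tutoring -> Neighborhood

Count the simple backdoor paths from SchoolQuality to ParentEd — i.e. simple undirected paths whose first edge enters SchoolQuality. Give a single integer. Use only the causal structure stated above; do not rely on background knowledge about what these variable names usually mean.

A backdoor path from SchoolQuality to ParentEd is any simple undirected path whose first edge points into SchoolQuality (i.e. leaves SchoolQuality via a parent).
Parents of SchoolQuality: {PeerGroup, Tutoring}.
Enumerating:
  P1: SchoolQuality <- Tutoring -> Neighborhood -> ParentEd
  P2: SchoolQuality <- PeerGroup -> ParentEd
That exhausts the simple backdoor paths. Count: 2.

2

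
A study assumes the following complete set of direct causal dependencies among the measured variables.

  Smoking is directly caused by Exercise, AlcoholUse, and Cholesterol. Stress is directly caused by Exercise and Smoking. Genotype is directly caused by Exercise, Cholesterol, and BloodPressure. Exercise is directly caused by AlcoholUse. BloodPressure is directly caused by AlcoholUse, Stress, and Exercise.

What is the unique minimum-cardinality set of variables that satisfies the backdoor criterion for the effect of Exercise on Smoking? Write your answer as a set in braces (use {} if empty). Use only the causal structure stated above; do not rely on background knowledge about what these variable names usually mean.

{AlcoholUse}

Variables eligible for adjustment (non-descendants of Exercise, excluding Exercise and Smoking): {AlcoholUse, Cholesterol}.
Backdoor paths from Exercise to Smoking:
  P1: Exercise <- AlcoholUse -> Smoking
  P2: Exercise <- AlcoholUse -> BloodPressure <- Stress <- Smoking
  P3: Exercise <- AlcoholUse -> BloodPressure -> Genotype <- Cholesterol -> Smoking
The empty set is not sufficient: P1 (Exercise <- AlcoholUse -> Smoking) has no collider blocking it and no conditioned non-collider, so it is open.
Try {AlcoholUse}:
  P1: blocked at fork node AlcoholUse ∈ conditioning set.
  P2: blocked at fork node AlcoholUse ∈ conditioning set.
  P3: blocked at fork node AlcoholUse ∈ conditioning set.
{AlcoholUse} contains no descendant of Exercise and blocks every backdoor path.
No other singleton works — e.g. {Cholesterol} leaves P1 open — so {AlcoholUse} is the unique smallest valid adjustment set.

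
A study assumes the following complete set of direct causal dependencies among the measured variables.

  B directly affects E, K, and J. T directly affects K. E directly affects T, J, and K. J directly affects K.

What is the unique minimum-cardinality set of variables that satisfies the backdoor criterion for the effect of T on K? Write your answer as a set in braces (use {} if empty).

Variables eligible for adjustment (non-descendants of T, excluding T and K): {B, E, J}.
Backdoor paths from T to K:
  P1: T <- E <- B -> J -> K
  P2: T <- E <- B -> K
  P3: T <- E -> J <- B -> K
  P4: T <- E -> J -> K
  P5: T <- E -> K
The empty set is not sufficient: P1 (T <- E <- B -> J -> K) has no collider blocking it and no conditioned non-collider, so it is open.
Try {E}:
  P1: blocked at chain node E ∈ conditioning set.
  P2: blocked at chain node E ∈ conditioning set.
  P3: blocked at fork node E ∈ conditioning set.
  P4: blocked at fork node E ∈ conditioning set.
  P5: blocked at fork node E ∈ conditioning set.
{E} contains no descendant of T and blocks every backdoor path.
No other singleton works — e.g. {B} leaves P4 open — so {E} is the unique smallest valid adjustment set.

{E}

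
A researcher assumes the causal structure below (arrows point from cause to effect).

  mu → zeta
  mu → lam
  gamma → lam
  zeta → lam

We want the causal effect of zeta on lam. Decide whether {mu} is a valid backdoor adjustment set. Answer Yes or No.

Yes

Backdoor paths from zeta to lam (paths whose first edge points into zeta):
  P1: zeta <- mu -> lam
Condition 1 (no descendant of zeta in the set): holds — descendants of zeta are {lam}; none are in {mu}.
Condition 2 (every backdoor path blocked by {mu}):
  P1: blocked at fork node mu ∈ conditioning set.
{mu} satisfies the backdoor criterion.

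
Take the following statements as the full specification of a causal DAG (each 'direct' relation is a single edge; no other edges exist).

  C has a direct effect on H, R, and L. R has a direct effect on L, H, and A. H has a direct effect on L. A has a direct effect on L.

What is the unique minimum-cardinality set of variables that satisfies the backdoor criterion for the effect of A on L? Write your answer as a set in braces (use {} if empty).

Variables eligible for adjustment (non-descendants of A, excluding A and L): {C, H, R}.
Backdoor paths from A to L:
  P1: A <- R <- C -> H -> L
  P2: A <- R <- C -> L
  P3: A <- R -> H <- C -> L
  P4: A <- R -> H -> L
  P5: A <- R -> L
The empty set is not sufficient: P1 (A <- R <- C -> H -> L) has no collider blocking it and no conditioned non-collider, so it is open.
Try {R}:
  P1: blocked at chain node R ∈ conditioning set.
  P2: blocked at chain node R ∈ conditioning set.
  P3: blocked at fork node R ∈ conditioning set.
  P4: blocked at fork node R ∈ conditioning set.
  P5: blocked at fork node R ∈ conditioning set.
{R} contains no descendant of A and blocks every backdoor path.
No other singleton works — e.g. {C} leaves P4 open — so {R} is the unique smallest valid adjustment set.

{R}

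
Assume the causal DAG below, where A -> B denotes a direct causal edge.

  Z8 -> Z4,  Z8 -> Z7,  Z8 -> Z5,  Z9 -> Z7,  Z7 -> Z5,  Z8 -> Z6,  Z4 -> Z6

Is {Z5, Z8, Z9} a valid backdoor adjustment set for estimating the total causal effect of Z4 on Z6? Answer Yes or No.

Yes

Backdoor paths from Z4 to Z6 (paths whose first edge points into Z4):
  P1: Z4 <- Z8 -> Z6
Condition 1 (no descendant of Z4 in the set): holds — descendants of Z4 are {Z6}; none are in {Z5, Z8, Z9}.
Condition 2 (every backdoor path blocked by {Z5, Z8, Z9}):
  P1: blocked at fork node Z8 ∈ conditioning set.
{Z5, Z8, Z9} satisfies the backdoor criterion.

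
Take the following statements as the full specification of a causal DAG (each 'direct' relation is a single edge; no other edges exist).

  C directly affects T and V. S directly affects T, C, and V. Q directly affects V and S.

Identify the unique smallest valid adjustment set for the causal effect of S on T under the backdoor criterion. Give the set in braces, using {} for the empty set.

{}

Variables eligible for adjustment (non-descendants of S, excluding S and T): {Q}.
Backdoor paths from S to T:
  P1: S <- Q -> V <- C -> T
Each backdoor path contains an unconditioned collider, so every path is already blocked with the empty conditioning set:
  P1: blocked at collider V (neither it nor any descendant is in the conditioning set).
The empty set is therefore the unique smallest valid set.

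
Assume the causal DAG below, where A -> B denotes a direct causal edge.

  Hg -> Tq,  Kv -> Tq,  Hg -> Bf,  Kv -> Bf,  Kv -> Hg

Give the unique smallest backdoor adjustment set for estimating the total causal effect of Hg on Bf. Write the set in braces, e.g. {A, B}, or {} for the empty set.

{Kv}

Variables eligible for adjustment (non-descendants of Hg, excluding Hg and Bf): {Kv}.
Backdoor paths from Hg to Bf:
  P1: Hg <- Kv -> Bf
The empty set is not sufficient: P1 (Hg <- Kv -> Bf) has no collider blocking it and no conditioned non-collider, so it is open.
Try {Kv}:
  P1: blocked at fork node Kv ∈ conditioning set.
{Kv} contains no descendant of Hg and blocks every backdoor path.
{Kv} is the unique smallest valid adjustment set.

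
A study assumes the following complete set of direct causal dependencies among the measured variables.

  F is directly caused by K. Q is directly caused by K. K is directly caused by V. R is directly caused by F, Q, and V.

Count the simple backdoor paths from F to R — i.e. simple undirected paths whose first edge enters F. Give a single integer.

A backdoor path from F to R is any simple undirected path whose first edge points into F (i.e. leaves F via a parent).
Parents of F: {K}.
Enumerating:
  P1: F <- K <- V -> R
  P2: F <- K -> Q -> R
That exhausts the simple backdoor paths. Count: 2.

2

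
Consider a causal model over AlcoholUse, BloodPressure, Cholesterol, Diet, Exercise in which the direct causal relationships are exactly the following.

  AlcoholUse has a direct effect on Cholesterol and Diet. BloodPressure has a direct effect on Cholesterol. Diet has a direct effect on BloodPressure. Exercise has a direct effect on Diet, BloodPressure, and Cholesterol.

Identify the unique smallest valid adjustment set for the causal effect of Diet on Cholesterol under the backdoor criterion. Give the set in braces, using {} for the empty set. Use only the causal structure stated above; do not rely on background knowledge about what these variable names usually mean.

Variables eligible for adjustment (non-descendants of Diet, excluding Diet and Cholesterol): {AlcoholUse, Exercise}.
Backdoor paths from Diet to Cholesterol:
  P1: Diet <- Exercise -> BloodPressure -> Cholesterol
  P2: Diet <- Exercise -> Cholesterol
  P3: Diet <- AlcoholUse -> Cholesterol
The empty set is not sufficient: P1 (Diet <- Exercise -> BloodPressure -> Cholesterol) has no collider blocking it and no conditioned non-collider, so it is open.
Try {AlcoholUse, Exercise}:
  P1: blocked at fork node Exercise ∈ conditioning set.
  P2: blocked at fork node Exercise ∈ conditioning set.
  P3: blocked at fork node AlcoholUse ∈ conditioning set.
{AlcoholUse, Exercise} contains no descendant of Diet and blocks every backdoor path.
Every element of {AlcoholUse, Exercise} is needed (dropping AlcoholUse leaves P3 open; dropping Exercise leaves P1 open), so no proper subset is valid.
Among all size-2 subsets of the eligible variables, only {AlcoholUse, Exercise} blocks every backdoor path, so it is the unique smallest valid adjustment set.

{AlcoholUse, Exercise}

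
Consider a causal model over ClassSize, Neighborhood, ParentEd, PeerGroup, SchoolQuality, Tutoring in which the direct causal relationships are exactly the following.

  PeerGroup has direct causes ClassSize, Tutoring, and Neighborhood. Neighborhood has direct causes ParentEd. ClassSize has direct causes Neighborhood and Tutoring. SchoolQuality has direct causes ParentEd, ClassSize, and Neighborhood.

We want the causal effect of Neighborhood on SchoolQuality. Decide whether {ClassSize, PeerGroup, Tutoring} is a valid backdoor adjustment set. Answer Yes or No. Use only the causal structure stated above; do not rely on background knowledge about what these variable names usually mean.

No

Backdoor paths from Neighborhood to SchoolQuality (paths whose first edge points into Neighborhood):
  P1: Neighborhood <- ParentEd -> SchoolQuality
Condition 1 (no descendant of Neighborhood in the set): FAILS — ClassSize and PeerGroup are descendants of Neighborhood.
Condition 2 (every backdoor path blocked by {ClassSize, PeerGroup, Tutoring}):
  P1: open — no interior node is in the conditioning set.
{ClassSize, PeerGroup, Tutoring} does not satisfy the backdoor criterion.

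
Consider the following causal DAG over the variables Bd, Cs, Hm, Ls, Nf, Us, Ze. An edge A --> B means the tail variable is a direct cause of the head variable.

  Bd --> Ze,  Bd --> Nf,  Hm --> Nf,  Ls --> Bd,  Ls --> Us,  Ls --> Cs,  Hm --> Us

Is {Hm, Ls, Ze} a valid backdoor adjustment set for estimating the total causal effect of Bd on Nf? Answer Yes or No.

No

Backdoor paths from Bd to Nf (paths whose first edge points into Bd):
  P1: Bd <- Ls -> Us <- Hm -> Nf
Condition 1 (no descendant of Bd in the set): FAILS — Ze is a descendant of Bd.
Condition 2 (every backdoor path blocked by {Hm, Ls, Ze}):
  P1: blocked at fork node Ls ∈ conditioning set.
{Hm, Ls, Ze} does not satisfy the backdoor criterion.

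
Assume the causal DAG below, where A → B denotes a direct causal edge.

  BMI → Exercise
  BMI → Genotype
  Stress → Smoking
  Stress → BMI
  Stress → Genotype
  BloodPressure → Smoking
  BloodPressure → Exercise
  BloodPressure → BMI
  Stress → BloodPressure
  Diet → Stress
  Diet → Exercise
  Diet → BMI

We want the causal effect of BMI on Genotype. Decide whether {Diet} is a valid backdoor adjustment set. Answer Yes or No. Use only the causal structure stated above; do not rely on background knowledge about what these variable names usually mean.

No

Backdoor paths from BMI to Genotype (paths whose first edge points into BMI):
  P1: BMI <- Diet -> Stress -> Genotype
  P2: BMI <- Diet -> Exercise <- BloodPressure <- Stress -> Genotype
  P3: BMI <- Diet -> Exercise <- BloodPressure -> Smoking <- Stress -> Genotype
  P4: BMI <- Stress -> Genotype
  P5: BMI <- BloodPressure <- Stress -> Genotype
  P6: BMI <- BloodPressure -> Exercise <- Diet -> Stress -> Genotype
  P7: BMI <- BloodPressure -> Smoking <- Stress -> Genotype
Condition 1 (no descendant of BMI in the set): holds — descendants of BMI are {Exercise, Genotype}; none are in {Diet}.
Condition 2 (every backdoor path blocked by {Diet}):
  P1: blocked at fork node Diet ∈ conditioning set.
  P2: blocked at fork node Diet ∈ conditioning set.
  P3: blocked at fork node Diet ∈ conditioning set.
  P4: open — no interior node is in the conditioning set.
  P5: open — no interior node is in the conditioning set.
  P6: blocked at collider Exercise (neither it nor any descendant is in the conditioning set).
  P7: blocked at collider Smoking (neither it nor any descendant is in the conditioning set).
{Diet} does not satisfy the backdoor criterion.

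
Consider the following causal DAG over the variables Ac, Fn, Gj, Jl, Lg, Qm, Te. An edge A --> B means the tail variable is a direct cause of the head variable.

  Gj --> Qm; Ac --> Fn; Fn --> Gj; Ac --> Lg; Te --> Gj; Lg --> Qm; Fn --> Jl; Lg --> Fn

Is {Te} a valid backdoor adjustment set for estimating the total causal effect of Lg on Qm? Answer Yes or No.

No

Backdoor paths from Lg to Qm (paths whose first edge points into Lg):
  P1: Lg <- Ac -> Fn -> Gj -> Qm
Condition 1 (no descendant of Lg in the set): holds — descendants of Lg are {Fn, Gj, Jl, Qm}; none are in {Te}.
Condition 2 (every backdoor path blocked by {Te}):
  P1: open — no interior node is in the conditioning set.
{Te} does not satisfy the backdoor criterion.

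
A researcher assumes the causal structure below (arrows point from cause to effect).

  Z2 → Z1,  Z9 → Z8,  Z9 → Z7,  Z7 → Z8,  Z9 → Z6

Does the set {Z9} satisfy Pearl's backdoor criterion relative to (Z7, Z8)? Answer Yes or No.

Yes

Backdoor paths from Z7 to Z8 (paths whose first edge points into Z7):
  P1: Z7 <- Z9 -> Z8
Condition 1 (no descendant of Z7 in the set): holds — descendants of Z7 are {Z8}; none are in {Z9}.
Condition 2 (every backdoor path blocked by {Z9}):
  P1: blocked at fork node Z9 ∈ conditioning set.
{Z9} satisfies the backdoor criterion.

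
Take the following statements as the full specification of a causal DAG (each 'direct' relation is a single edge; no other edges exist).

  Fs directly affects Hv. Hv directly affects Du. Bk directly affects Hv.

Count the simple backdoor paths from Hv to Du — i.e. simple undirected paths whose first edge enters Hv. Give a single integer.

A backdoor path from Hv to Du is any simple undirected path whose first edge points into Hv (i.e. leaves Hv via a parent).
Parents of Hv: {Bk, Fs}.
No simple path from any parent of Hv reaches Du without revisiting Hv, so there are no backdoor paths.

0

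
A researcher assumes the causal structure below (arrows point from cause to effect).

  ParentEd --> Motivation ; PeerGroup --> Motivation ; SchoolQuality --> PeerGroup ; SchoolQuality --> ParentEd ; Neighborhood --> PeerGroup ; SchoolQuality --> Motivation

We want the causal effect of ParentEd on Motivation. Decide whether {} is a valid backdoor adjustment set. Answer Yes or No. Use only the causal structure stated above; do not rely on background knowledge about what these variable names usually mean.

Backdoor paths from ParentEd to Motivation (paths whose first edge points into ParentEd):
  P1: ParentEd <- SchoolQuality -> PeerGroup -> Motivation
  P2: ParentEd <- SchoolQuality -> Motivation
Condition 1 (no descendant of ParentEd in the set): holds — descendants of ParentEd are {Motivation}; none are in {}.
Condition 2 (every backdoor path blocked by {}):
  P1: open — no interior node is in the conditioning set.
  P2: open — no interior node is in the conditioning set.
{} does not satisfy the backdoor criterion.

No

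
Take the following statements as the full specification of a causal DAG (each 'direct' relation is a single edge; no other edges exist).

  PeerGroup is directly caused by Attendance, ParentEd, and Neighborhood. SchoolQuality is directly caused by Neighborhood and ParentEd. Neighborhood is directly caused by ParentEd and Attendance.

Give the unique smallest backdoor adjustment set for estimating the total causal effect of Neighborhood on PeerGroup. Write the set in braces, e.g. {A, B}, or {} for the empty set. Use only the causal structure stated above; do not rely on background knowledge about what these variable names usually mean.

{Attendance, ParentEd}

Variables eligible for adjustment (non-descendants of Neighborhood, excluding Neighborhood and PeerGroup): {Attendance, ParentEd}.
Backdoor paths from Neighborhood to PeerGroup:
  P1: Neighborhood <- ParentEd -> PeerGroup
  P2: Neighborhood <- Attendance -> PeerGroup
The empty set is not sufficient: P1 (Neighborhood <- ParentEd -> PeerGroup) has no collider blocking it and no conditioned non-collider, so it is open.
Try {Attendance, ParentEd}:
  P1: blocked at fork node ParentEd ∈ conditioning set.
  P2: blocked at fork node Attendance ∈ conditioning set.
{Attendance, ParentEd} contains no descendant of Neighborhood and blocks every backdoor path.
Every element of {Attendance, ParentEd} is needed (dropping Attendance leaves P2 open; dropping ParentEd leaves P1 open), so no proper subset is valid.
Among all size-2 subsets of the eligible variables, only {Attendance, ParentEd} blocks every backdoor path, so it is the unique smallest valid adjustment set.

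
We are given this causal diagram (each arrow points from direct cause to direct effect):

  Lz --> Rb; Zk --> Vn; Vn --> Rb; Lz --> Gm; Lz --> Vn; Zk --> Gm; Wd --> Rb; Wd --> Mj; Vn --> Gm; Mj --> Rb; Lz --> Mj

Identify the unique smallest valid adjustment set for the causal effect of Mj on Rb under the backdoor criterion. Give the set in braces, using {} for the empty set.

Variables eligible for adjustment (non-descendants of Mj, excluding Mj and Rb): {Gm, Lz, Vn, Wd, Zk}.
Backdoor paths from Mj to Rb:
  P1: Mj <- Lz -> Vn -> Rb
  P2: Mj <- Lz -> Rb
  P3: Mj <- Lz -> Gm <- Zk -> Vn -> Rb
  P4: Mj <- Lz -> Gm <- Vn -> Rb
  P5: Mj <- Wd -> Rb
The empty set is not sufficient: P1 (Mj <- Lz -> Vn -> Rb) has no collider blocking it and no conditioned non-collider, so it is open.
Try {Lz, Wd}:
  P1: blocked at fork node Lz ∈ conditioning set.
  P2: blocked at fork node Lz ∈ conditioning set.
  P3: blocked at fork node Lz ∈ conditioning set.
  P4: blocked at fork node Lz ∈ conditioning set.
  P5: blocked at fork node Wd ∈ conditioning set.
{Lz, Wd} contains no descendant of Mj and blocks every backdoor path.
Every element of {Lz, Wd} is needed (dropping Lz leaves P1 open; dropping Wd leaves P5 open), so no proper subset is valid.
Among all size-2 subsets of the eligible variables, only {Lz, Wd} blocks every backdoor path, so it is the unique smallest valid adjustment set.

{Lz, Wd}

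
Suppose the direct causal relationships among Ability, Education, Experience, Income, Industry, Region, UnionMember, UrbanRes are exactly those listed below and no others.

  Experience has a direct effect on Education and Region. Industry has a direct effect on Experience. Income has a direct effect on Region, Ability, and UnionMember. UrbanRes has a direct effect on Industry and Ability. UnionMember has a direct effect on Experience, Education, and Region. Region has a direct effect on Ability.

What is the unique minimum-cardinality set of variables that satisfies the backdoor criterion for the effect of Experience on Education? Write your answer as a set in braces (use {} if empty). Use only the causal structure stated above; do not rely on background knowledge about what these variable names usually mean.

{UnionMember}

Variables eligible for adjustment (non-descendants of Experience, excluding Experience and Education): {Income, Industry, UnionMember, UrbanRes}.
Backdoor paths from Experience to Education:
  P1: Experience <- Industry <- UrbanRes -> Ability <- Income -> UnionMember -> Education
  P2: Experience <- Industry <- UrbanRes -> Ability <- Income -> Region <- UnionMember -> Education
  P3: Experience <- Industry <- UrbanRes -> Ability <- Region <- Income -> UnionMember -> Education
  P4: Experience <- Industry <- UrbanRes -> Ability <- Region <- UnionMember -> Education
  P5: Experience <- UnionMember -> Education
The empty set is not sufficient: P5 (Experience <- UnionMember -> Education) has no collider blocking it and no conditioned non-collider, so it is open.
Try {UnionMember}:
  P1: blocked at collider Ability (neither it nor any descendant is in the conditioning set).
  P2: blocked at collider Ability (neither it nor any descendant is in the conditioning set).
  P3: blocked at collider Ability (neither it nor any descendant is in the conditioning set).
  P4: blocked at collider Ability (neither it nor any descendant is in the conditioning set).
  P5: blocked at fork node UnionMember ∈ conditioning set.
{UnionMember} contains no descendant of Experience and blocks every backdoor path.
No other singleton works — e.g. {Income} leaves P5 open — so {UnionMember} is the unique smallest valid adjustment set.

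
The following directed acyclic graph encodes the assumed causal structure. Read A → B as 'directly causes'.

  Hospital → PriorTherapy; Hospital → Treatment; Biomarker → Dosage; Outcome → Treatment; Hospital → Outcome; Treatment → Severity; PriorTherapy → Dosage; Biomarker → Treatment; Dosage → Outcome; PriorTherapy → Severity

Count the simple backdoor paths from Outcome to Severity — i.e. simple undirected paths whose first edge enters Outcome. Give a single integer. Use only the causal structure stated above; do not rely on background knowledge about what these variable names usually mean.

8

A backdoor path from Outcome to Severity is any simple undirected path whose first edge points into Outcome (i.e. leaves Outcome via a parent).
Parents of Outcome: {Dosage, Hospital}.
Enumerating:
  P1: Outcome <- Hospital -> PriorTherapy -> Dosage <- Biomarker -> Treatment -> Severity
  P2: Outcome <- Hospital -> PriorTherapy -> Severity
  P3: Outcome <- Hospital -> Treatment <- Biomarker -> Dosage <- PriorTherapy -> Severity
  P4: Outcome <- Hospital -> Treatment -> Severity
  P5: Outcome <- Dosage <- PriorTherapy <- Hospital -> Treatment -> Severity
  P6: Outcome <- Dosage <- PriorTherapy -> Severity
  P7: Outcome <- Dosage <- Biomarker -> Treatment <- Hospital -> PriorTherapy -> Severity
  P8: Outcome <- Dosage <- Biomarker -> Treatment -> Severity
That exhausts the simple backdoor paths. Count: 8.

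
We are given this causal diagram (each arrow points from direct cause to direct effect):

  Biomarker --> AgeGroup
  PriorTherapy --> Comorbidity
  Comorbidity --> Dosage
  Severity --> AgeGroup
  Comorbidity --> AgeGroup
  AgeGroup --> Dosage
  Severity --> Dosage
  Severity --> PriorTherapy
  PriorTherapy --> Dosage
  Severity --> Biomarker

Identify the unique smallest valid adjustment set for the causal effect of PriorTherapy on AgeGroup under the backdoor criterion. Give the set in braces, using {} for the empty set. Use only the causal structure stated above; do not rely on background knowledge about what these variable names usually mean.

{Severity}

Variables eligible for adjustment (non-descendants of PriorTherapy, excluding PriorTherapy and AgeGroup): {Biomarker, Severity}.
Backdoor paths from PriorTherapy to AgeGroup:
  P1: PriorTherapy <- Severity -> Biomarker -> AgeGroup
  P2: PriorTherapy <- Severity -> AgeGroup
  P3: PriorTherapy <- Severity -> Dosage <- Comorbidity -> AgeGroup
  P4: PriorTherapy <- Severity -> Dosage <- AgeGroup
The empty set is not sufficient: P1 (PriorTherapy <- Severity -> Biomarker -> AgeGroup) has no collider blocking it and no conditioned non-collider, so it is open.
Try {Severity}:
  P1: blocked at fork node Severity ∈ conditioning set.
  P2: blocked at fork node Severity ∈ conditioning set.
  P3: blocked at fork node Severity ∈ conditioning set.
  P4: blocked at fork node Severity ∈ conditioning set.
{Severity} contains no descendant of PriorTherapy and blocks every backdoor path.
No other singleton works — e.g. {Biomarker} leaves P2 open — so {Severity} is the unique smallest valid adjustment set.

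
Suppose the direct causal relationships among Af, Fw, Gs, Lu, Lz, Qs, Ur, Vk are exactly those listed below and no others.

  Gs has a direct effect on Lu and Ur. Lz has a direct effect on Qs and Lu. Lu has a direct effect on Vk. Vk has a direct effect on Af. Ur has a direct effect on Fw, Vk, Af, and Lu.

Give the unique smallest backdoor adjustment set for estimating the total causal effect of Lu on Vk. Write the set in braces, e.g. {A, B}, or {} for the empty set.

Variables eligible for adjustment (non-descendants of Lu, excluding Lu and Vk): {Fw, Gs, Lz, Qs, Ur}.
Backdoor paths from Lu to Vk:
  P1: Lu <- Gs -> Ur -> Vk
  P2: Lu <- Gs -> Ur -> Af <- Vk
  P3: Lu <- Ur -> Vk
  P4: Lu <- Ur -> Af <- Vk
The empty set is not sufficient: P1 (Lu <- Gs -> Ur -> Vk) has no collider blocking it and no conditioned non-collider, so it is open.
Try {Ur}:
  P1: blocked at chain node Ur ∈ conditioning set.
  P2: blocked at chain node Ur ∈ conditioning set.
  P3: blocked at fork node Ur ∈ conditioning set.
  P4: blocked at fork node Ur ∈ conditioning set.
{Ur} contains no descendant of Lu and blocks every backdoor path.
No other singleton works — e.g. {Gs} leaves P3 open — so {Ur} is the unique smallest valid adjustment set.

{Ur}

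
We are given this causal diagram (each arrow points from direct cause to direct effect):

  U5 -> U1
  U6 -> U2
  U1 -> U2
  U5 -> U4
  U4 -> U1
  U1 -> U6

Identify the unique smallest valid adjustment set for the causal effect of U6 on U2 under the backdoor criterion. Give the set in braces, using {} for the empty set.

Variables eligible for adjustment (non-descendants of U6, excluding U6 and U2): {U1, U4, U5}.
Backdoor paths from U6 to U2:
  P1: U6 <- U1 -> U2
The empty set is not sufficient: P1 (U6 <- U1 -> U2) has no collider blocking it and no conditioned non-collider, so it is open.
Try {U1}:
  P1: blocked at fork node U1 ∈ conditioning set.
{U1} contains no descendant of U6 and blocks every backdoor path.
No other singleton works — e.g. {U5} leaves P1 open — so {U1} is the unique smallest valid adjustment set.

{U1}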